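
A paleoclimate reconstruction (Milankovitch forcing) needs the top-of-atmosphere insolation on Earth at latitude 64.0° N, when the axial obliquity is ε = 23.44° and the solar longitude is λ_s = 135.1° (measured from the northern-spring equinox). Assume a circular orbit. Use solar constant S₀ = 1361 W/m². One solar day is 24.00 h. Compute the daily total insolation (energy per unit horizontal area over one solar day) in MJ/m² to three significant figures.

33.5 MJ/m²

Solar declination: sin δ = sin ε · sin λ_s = sin 23.44° × sin 135.1° = 0.28079, so δ = +16.307°.
cos H₀ = −tan(+64.0°) tan(+16.307°) = -0.5998, H₀ = 2.2141 rad.
Bracket: H₀ sin φ sin δ + cos φ cos δ sin H₀ = 2.2141×0.89879×0.28079 + 0.43837×0.95977×0.80013 = 0.558775 + 0.336642 = 0.895417.
Q̄ = (S₀/π) × [bracket] = (1361/π) × 0.895417 = 387.91 W/m².
Daily total = Q̄ × 24.00 h × 3600 s/h = 387.91 × 24.00 × 3600 / 10⁶ = 33.52 MJ/m².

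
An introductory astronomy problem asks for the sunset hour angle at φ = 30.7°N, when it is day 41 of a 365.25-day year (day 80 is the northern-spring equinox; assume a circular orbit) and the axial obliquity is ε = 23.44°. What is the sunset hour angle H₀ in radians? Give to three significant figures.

H₀ = 1.42 rad

Solar longitude: λ_s = 360° × (41 − 80)/365.25 = -38.439°, i.e. -38.439° + 360° = 321.561°.
sin δ = sin 23.44° × sin 321.561° = -0.24730, so δ = -14.318°.
cos H₀ = −tan φ · tan δ = −tan(+30.7°) × tan(-14.318°) = 0.1515, so H₀ = 1.4187 rad = 81.28°.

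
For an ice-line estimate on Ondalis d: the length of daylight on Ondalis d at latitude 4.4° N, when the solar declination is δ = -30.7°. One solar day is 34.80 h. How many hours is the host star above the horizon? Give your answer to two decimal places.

16.89 h

cos H₀ = −tan φ · tan δ = −tan(+4.4°) × tan(-30.700°) = 0.0457, so H₀ = 1.5251 rad = 87.38°.
Daylight = 2H₀/(2π) × 34.80 h = (1.5251/π) × 34.80 = 16.89 h.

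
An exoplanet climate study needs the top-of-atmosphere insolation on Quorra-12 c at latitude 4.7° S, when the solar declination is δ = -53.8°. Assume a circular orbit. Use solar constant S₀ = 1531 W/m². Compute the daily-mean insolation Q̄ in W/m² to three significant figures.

Q̄ ≈ 339 W/m²

cos H₀ = −tan(-4.7°) tan(-53.800°) = -0.1123, H₀ = 1.6834 rad.
Bracket: H₀ sin φ sin δ + cos φ cos δ sin H₀ = 1.6834×-0.08194×-0.80696 + 0.99664×0.59061×0.99367 = 0.111310 + 0.584900 = 0.696210.
Q̄ = (S₀/π) × [bracket] = (1531/π) × 0.696210 = 339.3 W/m².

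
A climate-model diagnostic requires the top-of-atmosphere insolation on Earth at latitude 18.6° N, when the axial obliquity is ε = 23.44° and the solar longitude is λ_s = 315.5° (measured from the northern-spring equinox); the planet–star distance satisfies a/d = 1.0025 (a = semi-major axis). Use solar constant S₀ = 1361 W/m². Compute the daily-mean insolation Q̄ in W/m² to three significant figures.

Solar declination: sin δ = sin ε · sin λ_s = sin 23.44° × sin 315.5° = -0.27881, so δ = -16.189°.
cos H₀ = −tan(+18.6°) tan(-16.189°) = 0.0977, H₀ = 1.4729 rad.
Bracket: H₀ sin φ sin δ + cos φ cos δ sin H₀ = 1.4729×0.31896×-0.27881 + 0.94777×0.96035×0.99522 = -0.130984 + 0.905840 = 0.774856.
Inverse-square distance factor (a/d)² = 1.0025² = 1.005006.
Q̄ = (S₀/π) × 1.005006 × [bracket] = (1361/π) × 1.005006 × 0.774856 = 337.4 W/m².

Q̄ ≈ 337 W/m²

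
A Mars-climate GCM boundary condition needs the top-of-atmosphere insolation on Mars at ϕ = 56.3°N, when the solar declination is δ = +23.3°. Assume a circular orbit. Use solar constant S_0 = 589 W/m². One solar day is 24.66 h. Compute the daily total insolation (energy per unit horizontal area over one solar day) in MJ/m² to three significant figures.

18.9 MJ/m²

cos h₀ = −tan(+56.3°) tan(+23.300°) = -0.6458, h₀ = 2.2728 rad.
Bracket: h₀ sin ϕ sin δ + cos ϕ cos δ sin h₀ = 2.2728×0.83195×0.39555 + 0.55484×0.91845×0.76354 = 0.747928 + 0.389094 = 1.137022.
Q̄ = (S_0/π) × [bracket] = (589/π) × 1.137022 = 213.17 W/m².
Daily total = Q̄ × 24.66 h × 3600 s/h = 213.17 × 24.66 × 3600 / 10⁶ = 18.92 MJ/m².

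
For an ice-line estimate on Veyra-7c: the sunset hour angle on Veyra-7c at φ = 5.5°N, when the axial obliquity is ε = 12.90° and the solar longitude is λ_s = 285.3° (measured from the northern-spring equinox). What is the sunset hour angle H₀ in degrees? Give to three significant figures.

Solar declination: sin δ = sin ε · sin λ_s = sin 12.90° × sin 285.3° = -0.21534, so δ = -12.435°.
cos H₀ = −tan φ · tan δ = −tan(+5.5°) × tan(-12.435°) = 0.0212, so H₀ = 1.5496 rad = 88.78°.

H₀ = 88.8°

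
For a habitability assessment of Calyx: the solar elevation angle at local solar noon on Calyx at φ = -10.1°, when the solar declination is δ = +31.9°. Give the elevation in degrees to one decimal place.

48.0°

At local noon the hour angle is zero, so the zenith angle equals |φ − δ| = |-10.1° − (+31.900°)| = 42.000°.
Elevation = 90° − 42.000° = 48.0°.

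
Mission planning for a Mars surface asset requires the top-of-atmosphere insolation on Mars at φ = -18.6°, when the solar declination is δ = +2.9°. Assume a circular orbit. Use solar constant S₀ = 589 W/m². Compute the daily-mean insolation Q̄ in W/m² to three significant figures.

Q̄ ≈ 173 W/m²

cos H₀ = −tan(-18.6°) tan(+2.900°) = 0.0170, H₀ = 1.5537 rad.
Bracket: H₀ sin φ sin δ + cos φ cos δ sin H₀ = 1.5537×-0.31896×0.05059 + 0.94777×0.99872×0.99985 = -0.025071 + 0.946415 = 0.921344.
Q̄ = (S₀/π) × [bracket] = (589/π) × 0.921344 = 172.7 W/m².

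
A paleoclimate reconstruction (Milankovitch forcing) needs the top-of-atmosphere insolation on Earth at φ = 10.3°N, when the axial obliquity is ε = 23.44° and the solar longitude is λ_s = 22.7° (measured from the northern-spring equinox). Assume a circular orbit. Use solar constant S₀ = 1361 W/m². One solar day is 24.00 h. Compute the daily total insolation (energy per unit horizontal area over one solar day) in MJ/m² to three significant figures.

38.0 MJ/m²

Solar declination: sin δ = sin ε · sin λ_s = sin 23.44° × sin 22.7° = 0.15351, so δ = +8.830°.
cos H₀ = −tan(+10.3°) tan(+8.830°) = -0.0282, H₀ = 1.5990 rad.
Bracket: H₀ sin φ sin δ + cos φ cos δ sin H₀ = 1.5990×0.17880×0.15351 + 0.98389×0.98815×0.99960 = 0.043889 + 0.971842 = 1.015731.
Q̄ = (S₀/π) × [bracket] = (1361/π) × 1.015731 = 440.03 W/m².
Daily total = Q̄ × 24.00 h × 3600 s/h = 440.03 × 24.00 × 3600 / 10⁶ = 38.02 MJ/m².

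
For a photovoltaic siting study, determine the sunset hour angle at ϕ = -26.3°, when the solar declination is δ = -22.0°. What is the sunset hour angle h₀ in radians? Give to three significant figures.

h₀ = 1.77 rad

cos h₀ = −tan ϕ · tan δ = −tan(-26.3°) × tan(-22.000°) = -0.1997, so h₀ = 1.7718 rad = 101.52°.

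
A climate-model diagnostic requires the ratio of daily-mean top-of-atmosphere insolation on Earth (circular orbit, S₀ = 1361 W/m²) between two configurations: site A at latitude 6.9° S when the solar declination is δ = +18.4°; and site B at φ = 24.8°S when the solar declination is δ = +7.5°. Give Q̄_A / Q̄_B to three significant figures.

Q̄_A / Q̄_B ≈ 1.08

— Configuration A (φ=-6.9°):
cos H₀ = −tan(-6.9°) tan(+18.400°) = 0.0403, H₀ = 1.5305 rad.
Bracket: H₀ sin φ sin δ + cos φ cos δ sin H₀ = 1.5305×-0.12014×0.31565 + 0.99276×0.94888×0.99919 = -0.058040 + 0.941247 = 0.883207.
Q̄ = (S₀/π) × [bracket] = (1361/π) × 0.883207 = 382.62 W/m².
— Configuration B (φ=-24.8°):
cos H₀ = −tan(-24.8°) tan(+7.500°) = 0.0608, H₀ = 1.5099 rad.
Bracket: H₀ sin φ sin δ + cos φ cos δ sin H₀ = 1.5099×-0.41945×0.13053 + 0.90778×0.99144×0.99815 = -0.082668 + 0.898344 = 0.815676.
Q̄ = (S₀/π) × [bracket] = (1361/π) × 0.815676 = 353.37 W/m².
Ratio Q̄_A / Q̄_B = 382.62 / 353.37 = 1.083.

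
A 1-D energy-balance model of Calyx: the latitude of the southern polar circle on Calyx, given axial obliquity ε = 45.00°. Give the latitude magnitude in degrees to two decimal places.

45.00°

The polar circle is the lowest latitude that experiences at least one full rotation of continuous darkness at the northern-summer solstice; it lies at |φ| = 90° − ε = 90° − 45.00° = 45.00°.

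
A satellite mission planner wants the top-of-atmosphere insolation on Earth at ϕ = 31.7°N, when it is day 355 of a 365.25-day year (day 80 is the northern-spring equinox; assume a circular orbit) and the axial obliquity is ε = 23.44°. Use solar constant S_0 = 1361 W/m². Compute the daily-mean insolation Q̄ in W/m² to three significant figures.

Q̄ ≈ 208 W/m²

Solar longitude: L_s = 360° × (355 − 80)/365.25 = 271.047°.
sin δ = sin 23.44° × sin 271.047° = -0.39772, so δ = -23.436°.
cos h₀ = −tan(+31.7°) tan(-23.436°) = 0.2677, h₀ = 1.2998 rad.
Bracket: h₀ sin ϕ sin δ + cos ϕ cos δ sin h₀ = 1.2998×0.52547×-0.39772 + 0.85081×0.91751×0.96350 = -0.271645 + 0.752134 = 0.480489.
Q̄ = (S_0/π) × [bracket] = (1361/π) × 0.480489 = 208.2 W/m².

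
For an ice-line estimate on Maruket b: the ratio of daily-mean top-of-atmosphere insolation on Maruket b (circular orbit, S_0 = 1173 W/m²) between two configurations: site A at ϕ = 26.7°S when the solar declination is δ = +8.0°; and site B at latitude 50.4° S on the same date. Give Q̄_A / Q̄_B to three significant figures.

Q̄_A / Q̄_B ≈ 1.67

— Configuration A (ϕ=-26.7°):
cos h₀ = −tan(-26.7°) tan(+8.000°) = 0.0707, h₀ = 1.5001 rad.
Bracket: h₀ sin ϕ sin δ + cos ϕ cos δ sin h₀ = 1.5001×-0.44932×0.13917 + 0.89337×0.99027×0.99750 = -0.093804 + 0.882466 = 0.788662.
Q̄ = (S_0/π) × [bracket] = (1173/π) × 0.788662 = 294.47 W/m².
— Configuration B (ϕ=-50.4°):
cos h₀ = −tan(-50.4°) tan(+8.000°) = 0.1699, h₀ = 1.4001 rad.
Bracket: h₀ sin ϕ sin δ + cos ϕ cos δ sin h₀ = 1.4001×-0.77051×0.13917 + 0.63742×0.99027×0.98546 = -0.150135 + 0.622040 = 0.471905.
Q̄ = (S_0/π) × [bracket] = (1173/π) × 0.471905 = 176.20 W/m².
Ratio Q̄_A / Q̄_B = 294.47 / 176.20 = 1.671.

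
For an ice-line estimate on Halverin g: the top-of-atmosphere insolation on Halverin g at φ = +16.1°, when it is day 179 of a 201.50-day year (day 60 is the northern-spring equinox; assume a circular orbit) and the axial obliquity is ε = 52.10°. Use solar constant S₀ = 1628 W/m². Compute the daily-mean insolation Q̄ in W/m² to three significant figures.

Solar longitude: λ_s = 360° × (179 − 60)/201.50 = 212.605°.
sin δ = sin 52.10° × sin 212.605° = -0.42520, so δ = -25.163°.
cos H₀ = −tan(+16.1°) tan(-25.163°) = 0.1356, H₀ = 1.4348 rad.
Bracket: H₀ sin φ sin δ + cos φ cos δ sin H₀ = 1.4348×0.27731×-0.42520 + 0.96078×0.90510×0.99076 = -0.169180 + 0.861567 = 0.692387.
Q̄ = (S₀/π) × [bracket] = (1628/π) × 0.692387 = 358.8 W/m².

Q̄ ≈ 359 W/m²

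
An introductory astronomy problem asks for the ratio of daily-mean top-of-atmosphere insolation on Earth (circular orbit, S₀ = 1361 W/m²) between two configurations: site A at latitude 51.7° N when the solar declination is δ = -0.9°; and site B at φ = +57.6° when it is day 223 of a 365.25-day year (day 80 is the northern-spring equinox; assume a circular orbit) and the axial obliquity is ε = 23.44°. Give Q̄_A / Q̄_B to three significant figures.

— Configuration A (φ=+51.7°):
cos H₀ = −tan(+51.7°) tan(-0.900°) = 0.0199, H₀ = 1.5509 rad.
Bracket: H₀ sin φ sin δ + cos φ cos δ sin H₀ = 1.5509×0.78478×-0.01571 + 0.61978×0.99988×0.99980 = -0.019121 + 0.619582 = 0.600461.
Q̄ = (S₀/π) × [bracket] = (1361/π) × 0.600461 = 260.13 W/m².
— Configuration B (φ=+57.6°):
Solar longitude: λ_s = 360° × (223 − 80)/365.25 = 140.945°.
sin δ = sin 23.44° × sin 140.945° = 0.25064, so δ = +14.515°.
cos H₀ = −tan(+57.6°) tan(+14.515°) = -0.4080, H₀ = 1.9910 rad.
Bracket: H₀ sin φ sin δ + cos φ cos δ sin H₀ = 1.9910×0.84433×0.25064 + 0.53583×0.96808×0.91300 = 0.421341 + 0.473597 = 0.894938.
Q̄ = (S₀/π) × [bracket] = (1361/π) × 0.894938 = 387.70 W/m².
Ratio Q̄_A / Q̄_B = 260.13 / 387.70 = 0.6710.

Q̄_A / Q̄_B ≈ 0.671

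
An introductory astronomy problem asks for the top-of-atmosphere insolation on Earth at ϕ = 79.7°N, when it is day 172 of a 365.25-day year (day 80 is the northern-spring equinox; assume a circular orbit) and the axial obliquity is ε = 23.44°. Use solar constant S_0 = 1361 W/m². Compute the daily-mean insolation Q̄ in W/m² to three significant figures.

Solar longitude: L_s = 360° × (172 − 80)/365.25 = 90.678°.
sin δ = sin 23.44° × sin 90.678° = 0.39776, so δ = +23.438°.
cos h₀ = −tan(+79.7°) tan(+23.438°) = -2.3856 ≤ −1 ⇒ polar day, h₀ = π.
Bracket: h₀ sin ϕ sin δ + cos ϕ cos δ sin h₀ = 3.1416×0.98389×0.39776 + 0.17880×0.91749×0.00000 = 1.229472 + 0.000000 = 1.229472.
Q̄ = (S_0/π) × [bracket] = (1361/π) × 1.229472 = 532.6 W/m².

Q̄ ≈ 533 W/m²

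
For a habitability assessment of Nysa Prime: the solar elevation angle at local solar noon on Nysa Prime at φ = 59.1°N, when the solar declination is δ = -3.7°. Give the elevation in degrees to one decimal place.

27.2°

At local noon the hour angle is zero, so the zenith angle equals |φ − δ| = |+59.1° − (-3.700°)| = 62.800°.
Elevation = 90° − 62.800° = 27.2°.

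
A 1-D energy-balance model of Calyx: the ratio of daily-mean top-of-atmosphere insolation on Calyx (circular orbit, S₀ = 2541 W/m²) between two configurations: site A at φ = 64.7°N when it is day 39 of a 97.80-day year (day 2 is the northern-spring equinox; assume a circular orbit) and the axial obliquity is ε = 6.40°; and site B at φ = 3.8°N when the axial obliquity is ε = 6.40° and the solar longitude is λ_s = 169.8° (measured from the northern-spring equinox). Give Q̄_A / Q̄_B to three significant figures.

— Configuration A (φ=+64.7°):
Solar longitude: λ_s = 360° × (39 − 2)/97.80 = 136.196°.
sin δ = sin 6.40° × sin 136.196° = 0.07716, so δ = +4.425°.
cos H₀ = −tan(+64.7°) tan(+4.425°) = -0.1637, H₀ = 1.7353 rad.
Bracket: H₀ sin φ sin δ + cos φ cos δ sin H₀ = 1.7353×0.90408×0.07716 + 0.42736×0.99702×0.98651 = 0.121052 + 0.420339 = 0.541391.
Q̄ = (S₀/π) × [bracket] = (2541/π) × 0.541391 = 437.89 W/m².
— Configuration B (φ=+3.8°):
Solar declination: sin δ = sin ε · sin λ_s = sin 6.40° × sin 169.8° = 0.01974, so δ = +1.131°.
cos H₀ = −tan(+3.8°) tan(+1.131°) = -0.0013, H₀ = 1.5721 rad.
Bracket: H₀ sin φ sin δ + cos φ cos δ sin H₀ = 1.5721×0.06627×0.01974 + 0.99780×0.99981×1.00000 = 0.002057 + 0.997610 = 0.999667.
Q̄ = (S₀/π) × [bracket] = (2541/π) × 0.999667 = 808.56 W/m².
Ratio Q̄_A / Q̄_B = 437.89 / 808.56 = 0.5416.

Q̄_A / Q̄_B ≈ 0.542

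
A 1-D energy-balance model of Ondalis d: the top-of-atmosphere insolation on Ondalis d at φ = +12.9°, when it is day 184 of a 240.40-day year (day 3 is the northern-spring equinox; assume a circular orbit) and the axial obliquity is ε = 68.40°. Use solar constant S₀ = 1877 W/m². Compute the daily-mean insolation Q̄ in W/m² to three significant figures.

Q̄ ≈ 56.8 W/m²

Solar longitude: λ_s = 360° × (184 − 3)/240.40 = 271.048°.
sin δ = sin 68.40° × sin 271.048° = -0.92962, so δ = -68.376°.
cos H₀ = −tan(+12.9°) tan(-68.376°) = 0.5778, H₀ = 0.9548 rad.
Bracket: H₀ sin φ sin δ + cos φ cos δ sin H₀ = 0.9548×0.22325×-0.92962 + 0.97476×0.36852×0.81621 = -0.198157 + 0.293198 = 0.095041.
Q̄ = (S₀/π) × [bracket] = (1877/π) × 0.095041 = 56.78 W/m².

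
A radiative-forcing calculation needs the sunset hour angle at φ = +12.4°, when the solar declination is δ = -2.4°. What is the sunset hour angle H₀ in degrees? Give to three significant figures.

H₀ = 89.5°

cos H₀ = −tan φ · tan δ = −tan(+12.4°) × tan(-2.400°) = 0.0092, so H₀ = 1.5616 rad = 89.47°.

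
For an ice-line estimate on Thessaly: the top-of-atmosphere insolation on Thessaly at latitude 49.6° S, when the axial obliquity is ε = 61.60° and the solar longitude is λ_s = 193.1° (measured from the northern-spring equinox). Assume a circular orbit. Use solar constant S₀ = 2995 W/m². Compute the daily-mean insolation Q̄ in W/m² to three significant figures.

Solar declination: sin δ = sin ε · sin λ_s = sin 61.60° × sin 193.1° = -0.19937, so δ = -11.500°.
cos H₀ = −tan(-49.6°) tan(-11.500°) = -0.2391, H₀ = 1.8122 rad.
Bracket: H₀ sin φ sin δ + cos φ cos δ sin H₀ = 1.8122×-0.76154×-0.19937 + 0.64812×0.97992×0.97100 = 0.275143 + 0.616688 = 0.891831.
Q̄ = (S₀/π) × [bracket] = (2995/π) × 0.891831 = 850.2 W/m².

Q̄ ≈ 850 W/m²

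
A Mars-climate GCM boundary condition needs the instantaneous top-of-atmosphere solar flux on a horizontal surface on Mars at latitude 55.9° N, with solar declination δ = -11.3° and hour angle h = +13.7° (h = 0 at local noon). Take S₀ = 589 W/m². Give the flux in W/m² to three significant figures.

cos θ_z = sin φ sin δ + cos φ cos δ cos h = -0.162255 + 0.534129 = 0.371874.
Flux = S₀ · cos θ_z = 589 × 0.371874 = 219.0 W/m².

219 W/m²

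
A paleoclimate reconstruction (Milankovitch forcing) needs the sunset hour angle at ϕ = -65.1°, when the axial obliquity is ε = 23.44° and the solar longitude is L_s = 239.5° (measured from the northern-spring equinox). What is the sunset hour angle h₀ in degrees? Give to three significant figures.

h₀ = 142°

Solar declination: sin δ = sin ε · sin L_s = sin 23.44° × sin 239.5° = -0.34275, so δ = -20.044°.
cos h₀ = −tan ϕ · tan δ = −tan(-65.1°) × tan(-20.044°) = -0.7860, so h₀ = 2.4751 rad = 141.81°.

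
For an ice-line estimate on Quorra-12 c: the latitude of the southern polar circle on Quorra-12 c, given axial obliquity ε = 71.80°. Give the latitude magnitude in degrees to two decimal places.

18.20°

The polar circle is the lowest latitude that experiences at least one full rotation of continuous darkness at the northern-summer solstice; it lies at |φ| = 90° − ε = 90° − 71.80° = 18.20°.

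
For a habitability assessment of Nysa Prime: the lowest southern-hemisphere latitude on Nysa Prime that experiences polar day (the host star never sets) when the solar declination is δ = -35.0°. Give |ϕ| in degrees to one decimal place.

Polar day requires cos h₀ = −tan ϕ tan δ ≤ −1, i.e. tan ϕ tan δ ≥ 1.
The boundary is |tan ϕ| · |tan δ| = 1, so |ϕ| = 90° − |δ| = 90° − 35.0° = 55.0° in the southern hemisphere.

|ϕ| = 55.0°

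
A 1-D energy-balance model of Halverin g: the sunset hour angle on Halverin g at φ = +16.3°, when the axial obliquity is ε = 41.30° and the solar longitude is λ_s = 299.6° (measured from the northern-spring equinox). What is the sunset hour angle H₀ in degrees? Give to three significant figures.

Solar declination: sin δ = sin ε · sin λ_s = sin 41.30° × sin 299.6° = -0.57387, so δ = -35.020°.
cos H₀ = −tan φ · tan δ = −tan(+16.3°) × tan(-35.020°) = 0.2049, so H₀ = 1.3644 rad = 78.18°.

H₀ = 78.2°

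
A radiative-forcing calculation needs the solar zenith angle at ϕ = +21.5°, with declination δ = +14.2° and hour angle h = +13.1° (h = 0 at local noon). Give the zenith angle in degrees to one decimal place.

θ_z = 14.4°

cos θ_z = sin ϕ sin δ + cos ϕ cos δ cos h = 0.089905 + 0.878516 = 0.968421.
θ_z = arccos(0.968421) = 14.4°.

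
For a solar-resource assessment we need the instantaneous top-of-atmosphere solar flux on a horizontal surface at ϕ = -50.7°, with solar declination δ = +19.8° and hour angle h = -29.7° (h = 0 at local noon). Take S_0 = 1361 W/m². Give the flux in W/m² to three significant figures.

348 W/m²

cos θ_z = sin ϕ sin δ + cos ϕ cos δ cos h = -0.262129 + 0.517649 = 0.255520.
Flux = S_0 · cos θ_z = 1361 × 0.255520 = 347.8 W/m².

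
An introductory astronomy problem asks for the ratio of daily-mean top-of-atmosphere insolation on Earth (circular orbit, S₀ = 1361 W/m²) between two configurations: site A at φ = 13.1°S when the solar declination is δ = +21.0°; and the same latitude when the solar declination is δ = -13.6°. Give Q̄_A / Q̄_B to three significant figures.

— Configuration A (φ=-13.1°):
cos H₀ = −tan(-13.1°) tan(+21.000°) = 0.0893, H₀ = 1.4813 rad.
Bracket: H₀ sin φ sin δ + cos φ cos δ sin H₀ = 1.4813×-0.22665×0.35837 + 0.97398×0.93358×0.99600 = -0.120318 + 0.905651 = 0.785333.
Q̄ = (S₀/π) × [bracket] = (1361/π) × 0.785333 = 340.22 W/m².
— Configuration B (φ=-13.1°):
cos H₀ = −tan(-13.1°) tan(-13.600°) = -0.0563, H₀ = 1.6271 rad.
Bracket: H₀ sin φ sin δ + cos φ cos δ sin H₀ = 1.6271×-0.22665×-0.23514 + 0.97398×0.97196×0.99841 = 0.086715 + 0.945164 = 1.031879.
Q̄ = (S₀/π) × [bracket] = (1361/π) × 1.031879 = 447.03 W/m².
Ratio Q̄_A / Q̄_B = 340.22 / 447.03 = 0.7611.

Q̄_A / Q̄_B ≈ 0.761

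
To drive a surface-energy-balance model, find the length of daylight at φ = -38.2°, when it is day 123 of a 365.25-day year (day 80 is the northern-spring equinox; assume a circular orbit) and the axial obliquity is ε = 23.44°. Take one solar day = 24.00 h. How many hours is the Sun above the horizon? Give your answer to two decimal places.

Solar longitude: λ_s = 360° × (123 − 80)/365.25 = 42.382°.
sin δ = sin 23.44° × sin 42.382° = 0.26814, so δ = +15.553°.
cos H₀ = −tan φ · tan δ = −tan(-38.2°) × tan(+15.553°) = 0.2190, so H₀ = 1.3500 rad = 77.35°.
Daylight = 2H₀/(2π) × 24.00 h = (1.3500/π) × 24.00 = 10.31 h.

10.31 h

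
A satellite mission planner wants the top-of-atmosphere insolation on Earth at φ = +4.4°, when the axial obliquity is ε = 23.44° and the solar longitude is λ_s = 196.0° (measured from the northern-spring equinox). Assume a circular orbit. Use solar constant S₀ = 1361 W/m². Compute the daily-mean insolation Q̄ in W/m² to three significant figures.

Q̄ ≈ 424 W/m²

Solar declination: sin δ = sin ε · sin λ_s = sin 23.44° × sin 196.0° = -0.10965, so δ = -6.295°.
cos H₀ = −tan(+4.4°) tan(-6.295°) = 0.0085, H₀ = 1.5623 rad.
Bracket: H₀ sin φ sin δ + cos φ cos δ sin H₀ = 1.5623×0.07672×-0.10965 + 0.99705×0.99397×0.99996 = -0.013143 + 0.990998 = 0.977855.
Q̄ = (S₀/π) × [bracket] = (1361/π) × 0.977855 = 423.6 W/m².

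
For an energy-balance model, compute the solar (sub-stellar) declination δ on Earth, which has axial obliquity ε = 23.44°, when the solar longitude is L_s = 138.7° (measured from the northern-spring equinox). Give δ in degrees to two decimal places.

sin δ = sin ε · sin L_s = sin 23.44° × sin 138.7° = 0.262541.
δ = arcsin(0.262541) = +15.22°.

δ = +15.22°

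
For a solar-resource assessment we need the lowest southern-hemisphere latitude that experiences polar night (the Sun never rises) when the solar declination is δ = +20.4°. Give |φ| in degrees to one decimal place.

Polar night requires cos H₀ = −tan φ tan δ ≥ 1, i.e. tan φ tan δ ≤ −1.
The boundary is |tan φ| · |tan δ| = 1, so |φ| = 90° − |δ| = 90° − 20.4° = 69.6° in the southern hemisphere.

|φ| = 69.6°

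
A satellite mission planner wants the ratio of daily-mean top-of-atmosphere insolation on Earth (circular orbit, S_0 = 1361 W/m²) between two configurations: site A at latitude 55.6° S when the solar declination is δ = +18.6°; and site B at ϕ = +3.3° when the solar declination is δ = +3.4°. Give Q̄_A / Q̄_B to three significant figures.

— Configuration A (ϕ=-55.6°):
cos h₀ = −tan(-55.6°) tan(+18.600°) = 0.4915, h₀ = 1.0570 rad.
Bracket: h₀ sin ϕ sin δ + cos ϕ cos δ sin h₀ = 1.0570×-0.82511×0.31896 + 0.56497×0.94777×0.87088 = -0.278178 + 0.466323 = 0.188145.
Q̄ = (S_0/π) × [bracket] = (1361/π) × 0.188145 = 81.508 W/m².
— Configuration B (ϕ=+3.3°):
cos h₀ = −tan(+3.3°) tan(+3.400°) = -0.0034, h₀ = 1.5742 rad.
Bracket: h₀ sin ϕ sin δ + cos ϕ cos δ sin h₀ = 1.5742×0.05756×0.05931 + 0.99834×0.99824×0.99999 = 0.005374 + 0.996573 = 1.001947.
Q̄ = (S_0/π) × [bracket] = (1361/π) × 1.001947 = 434.06 W/m².
Ratio Q̄_A / Q̄_B = 81.508 / 434.06 = 0.1878.

Q̄_A / Q̄_B ≈ 0.188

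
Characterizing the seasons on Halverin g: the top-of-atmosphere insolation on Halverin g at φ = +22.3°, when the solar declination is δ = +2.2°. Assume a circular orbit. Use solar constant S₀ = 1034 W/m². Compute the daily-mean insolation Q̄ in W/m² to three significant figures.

Q̄ ≈ 312 W/m²

cos H₀ = −tan(+22.3°) tan(+2.200°) = -0.0158, H₀ = 1.5866 rad.
Bracket: H₀ sin φ sin δ + cos φ cos δ sin H₀ = 1.5866×0.37946×0.03839 + 0.92521×0.99926×0.99988 = 0.023113 + 0.924414 = 0.947527.
Q̄ = (S₀/π) × [bracket] = (1034/π) × 0.947527 = 311.9 W/m².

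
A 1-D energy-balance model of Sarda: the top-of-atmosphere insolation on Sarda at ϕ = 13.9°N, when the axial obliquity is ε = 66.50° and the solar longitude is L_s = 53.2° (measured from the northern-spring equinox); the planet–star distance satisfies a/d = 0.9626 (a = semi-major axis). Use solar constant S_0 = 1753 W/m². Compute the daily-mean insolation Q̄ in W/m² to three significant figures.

Q̄ ≈ 496 W/m²

Solar declination: sin δ = sin ε · sin L_s = sin 66.50° × sin 53.2° = 0.73432, so δ = +47.250°.
cos h₀ = −tan(+13.9°) tan(+47.250°) = -0.2677, h₀ = 1.8418 rad.
Bracket: h₀ sin ϕ sin δ + cos ϕ cos δ sin h₀ = 1.8418×0.24023×0.73432 + 0.97072×0.67880×0.96350 = 0.324904 + 0.634874 = 0.959778.
Inverse-square distance factor (a/d)² = 0.9626² = 0.926599.
Q̄ = (S_0/π) × 0.926599 × [bracket] = (1753/π) × 0.926599 × 0.959778 = 496.2 W/m².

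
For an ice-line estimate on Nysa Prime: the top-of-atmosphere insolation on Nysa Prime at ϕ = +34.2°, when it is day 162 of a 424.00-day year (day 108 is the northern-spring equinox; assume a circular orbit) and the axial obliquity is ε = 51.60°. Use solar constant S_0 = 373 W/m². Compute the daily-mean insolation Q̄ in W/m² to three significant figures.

Q̄ ≈ 149 W/m²

Solar longitude: L_s = 360° × (162 − 108)/424.00 = 45.849°.
sin δ = sin 51.60° × sin 45.849° = 0.56231, so δ = +34.215°.
cos h₀ = −tan(+34.2°) tan(+34.215°) = -0.4621, h₀ = 2.0512 rad.
Bracket: h₀ sin ϕ sin δ + cos ϕ cos δ sin h₀ = 2.0512×0.56208×0.56231 + 0.82708×0.82693×0.88682 = 0.648309 + 0.606529 = 1.254838.
Q̄ = (S_0/π) × [bracket] = (373/π) × 1.254838 = 149.0 W/m².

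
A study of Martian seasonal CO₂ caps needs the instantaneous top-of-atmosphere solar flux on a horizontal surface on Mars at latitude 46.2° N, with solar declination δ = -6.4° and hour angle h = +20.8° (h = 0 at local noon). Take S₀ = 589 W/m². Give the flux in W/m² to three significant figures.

331 W/m²

cos θ_z = sin φ sin δ + cos φ cos δ cos h = -0.080454 + 0.643001 = 0.562547.
Flux = S₀ · cos θ_z = 589 × 0.562547 = 331.3 W/m².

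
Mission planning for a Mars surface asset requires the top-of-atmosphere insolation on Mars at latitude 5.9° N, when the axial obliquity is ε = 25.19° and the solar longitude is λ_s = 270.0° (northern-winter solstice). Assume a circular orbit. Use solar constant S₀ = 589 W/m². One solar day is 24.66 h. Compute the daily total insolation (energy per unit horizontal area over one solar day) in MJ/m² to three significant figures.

13.9 MJ/m²

Solar declination: sin δ = sin ε · sin λ_s = sin 25.19° × sin 270.0° = -0.42562, so δ = -25.190°.
cos H₀ = −tan(+5.9°) tan(-25.190°) = 0.0486, H₀ = 1.5222 rad.
Bracket: H₀ sin φ sin δ + cos φ cos δ sin H₀ = 1.5222×0.10279×-0.42562 + 0.99470×0.90490×0.99882 = -0.066595 + 0.899042 = 0.832447.
Q̄ = (S₀/π) × [bracket] = (589/π) × 0.832447 = 156.07 W/m².
Daily total = Q̄ × 24.66 h × 3600 s/h = 156.07 × 24.66 × 3600 / 10⁶ = 13.86 MJ/m².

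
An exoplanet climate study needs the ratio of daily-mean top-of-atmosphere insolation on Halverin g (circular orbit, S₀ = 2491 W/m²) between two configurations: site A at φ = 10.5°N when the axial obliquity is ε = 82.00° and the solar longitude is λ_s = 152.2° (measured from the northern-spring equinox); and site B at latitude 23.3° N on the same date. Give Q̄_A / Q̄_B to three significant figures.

Q̄_A / Q̄_B ≈ 0.899

— Configuration A (φ=+10.5°):
Solar declination: sin δ = sin ε · sin λ_s = sin 82.00° × sin 152.2° = 0.46185, so δ = +27.506°.
cos H₀ = −tan(+10.5°) tan(+27.506°) = -0.0965, H₀ = 1.6675 rad.
Bracket: H₀ sin φ sin δ + cos φ cos δ sin H₀ = 1.6675×0.18224×0.46185 + 0.98325×0.88696×0.99533 = 0.140349 + 0.868031 = 1.008380.
Q̄ = (S₀/π) × [bracket] = (2491/π) × 1.008380 = 799.55 W/m².
— Configuration B (φ=+23.3°):
cos H₀ = −tan(+23.3°) tan(+27.506°) = -0.2243, H₀ = 1.7970 rad.
Bracket: H₀ sin φ sin δ + cos φ cos δ sin H₀ = 1.7970×0.39555×0.46185 + 0.91845×0.88696×0.97453 = 0.328285 + 0.793880 = 1.122165.
Q̄ = (S₀/π) × [bracket] = (2491/π) × 1.122165 = 889.78 W/m².
Ratio Q̄_A / Q̄_B = 799.55 / 889.78 = 0.8986.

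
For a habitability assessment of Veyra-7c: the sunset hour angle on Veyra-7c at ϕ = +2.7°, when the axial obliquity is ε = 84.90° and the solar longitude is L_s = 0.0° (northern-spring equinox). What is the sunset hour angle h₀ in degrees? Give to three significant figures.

h₀ = 90.0°

Solar declination: sin δ = sin ε · sin L_s = sin 84.90° × sin 0.0° = 0.00000, so δ = +0.000°.
cos h₀ = −tan ϕ · tan δ = −tan(+2.7°) × tan(+0.000°) = -0.0000, so h₀ = 1.5708 rad = 90.00°.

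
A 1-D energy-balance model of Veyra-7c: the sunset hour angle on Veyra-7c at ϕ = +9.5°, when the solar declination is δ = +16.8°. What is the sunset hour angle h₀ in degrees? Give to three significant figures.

h₀ = 92.9°

cos h₀ = −tan ϕ · tan δ = −tan(+9.5°) × tan(+16.800°) = -0.0505, so h₀ = 1.6213 rad = 92.90°.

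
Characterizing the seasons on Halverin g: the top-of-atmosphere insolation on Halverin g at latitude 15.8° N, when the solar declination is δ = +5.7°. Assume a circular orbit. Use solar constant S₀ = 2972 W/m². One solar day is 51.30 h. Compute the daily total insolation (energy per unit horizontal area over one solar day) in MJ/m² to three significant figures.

cos H₀ = −tan(+15.8°) tan(+5.700°) = -0.0282, H₀ = 1.5990 rad.
Bracket: H₀ sin φ sin δ + cos φ cos δ sin H₀ = 1.5990×0.27228×0.09932 + 0.96222×0.99506×0.99960 = 0.043242 + 0.957084 = 1.000326.
Q̄ = (S₀/π) × [bracket] = (2972/π) × 1.000326 = 946.33 W/m².
Daily total = Q̄ × 51.30 h × 3600 s/h = 946.33 × 51.30 × 3600 / 10⁶ = 174.8 MJ/m².

175 MJ/m²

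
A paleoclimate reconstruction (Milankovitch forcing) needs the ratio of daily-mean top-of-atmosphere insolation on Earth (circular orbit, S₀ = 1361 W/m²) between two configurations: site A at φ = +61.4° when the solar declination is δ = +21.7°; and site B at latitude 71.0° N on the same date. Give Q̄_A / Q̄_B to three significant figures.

— Configuration A (φ=+61.4°):
cos H₀ = −tan(+61.4°) tan(+21.700°) = -0.7299, H₀ = 2.3890 rad.
Bracket: H₀ sin φ sin δ + cos φ cos δ sin H₀ = 2.3890×0.87798×0.36975 + 0.47869×0.92913×0.68357 = 0.775548 + 0.304028 = 1.079576.
Q̄ = (S₀/π) × [bracket] = (1361/π) × 1.079576 = 467.69 W/m².
— Configuration B (φ=+71.0°):
cos H₀ = −tan(+71.0°) tan(+21.700°) = -1.1557 ≤ −1 ⇒ polar day, H₀ = π.
Bracket: H₀ sin φ sin δ + cos φ cos δ sin H₀ = 3.1416×0.94552×0.36975 + 0.32557×0.92913×0.00000 = 1.098322 + 0.000000 = 1.098322.
Q̄ = (S₀/π) × [bracket] = (1361/π) × 1.098322 = 475.81 W/m².
Ratio Q̄_A / Q̄_B = 467.69 / 475.81 = 0.9829.

Q̄_A / Q̄_B ≈ 0.983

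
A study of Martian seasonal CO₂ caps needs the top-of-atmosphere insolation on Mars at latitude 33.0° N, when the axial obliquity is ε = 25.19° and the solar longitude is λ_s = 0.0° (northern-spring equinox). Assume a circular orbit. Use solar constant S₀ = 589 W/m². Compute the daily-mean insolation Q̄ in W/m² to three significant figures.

Solar declination: sin δ = sin ε · sin λ_s = sin 25.19° × sin 0.0° = 0.00000, so δ = +0.000°.
cos H₀ = −tan(+33.0°) tan(+0.000°) = -0.0000, H₀ = 1.5708 rad.
Bracket: H₀ sin φ sin δ + cos φ cos δ sin H₀ = 1.5708×0.54464×0.00000 + 0.83867×1.00000×1.00000 = 0.000000 + 0.838670 = 0.838670.
Q̄ = (S₀/π) × [bracket] = (589/π) × 0.838670 = 157.2 W/m².

Q̄ ≈ 157 W/m²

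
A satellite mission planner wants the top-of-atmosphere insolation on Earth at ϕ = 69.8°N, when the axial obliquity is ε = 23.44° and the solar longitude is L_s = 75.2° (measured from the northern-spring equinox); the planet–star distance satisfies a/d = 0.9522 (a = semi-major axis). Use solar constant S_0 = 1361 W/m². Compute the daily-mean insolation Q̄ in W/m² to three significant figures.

Solar declination: sin δ = sin ε · sin L_s = sin 23.44° × sin 75.2° = 0.38459, so δ = +22.618°.
cos h₀ = −tan(+69.8°) tan(+22.618°) = -1.1324 ≤ −1 ⇒ polar day, h₀ = π.
Bracket: h₀ sin ϕ sin δ + cos ϕ cos δ sin h₀ = 3.1416×0.93849×0.38459 + 0.34530×0.92309×0.00000 = 1.133910 + 0.000000 = 1.133910.
Inverse-square distance factor (a/d)² = 0.9522² = 0.906685.
Q̄ = (S_0/π) × 0.906685 × [bracket] = (1361/π) × 0.906685 × 1.133910 = 445.4 W/m².

Q̄ ≈ 445 W/m²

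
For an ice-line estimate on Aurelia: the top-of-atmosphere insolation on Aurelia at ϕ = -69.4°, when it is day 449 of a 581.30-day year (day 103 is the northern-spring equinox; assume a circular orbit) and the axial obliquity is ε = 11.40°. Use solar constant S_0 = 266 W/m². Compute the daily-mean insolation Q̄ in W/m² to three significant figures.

Solar longitude: L_s = 360° × (449 − 103)/581.30 = 214.278°.
sin δ = sin 11.40° × sin 214.278° = -0.11132, so δ = -6.392°.
cos h₀ = −tan(-69.4°) tan(-6.392°) = -0.2980, h₀ = 1.8734 rad.
Bracket: h₀ sin ϕ sin δ + cos ϕ cos δ sin h₀ = 1.8734×-0.93606×-0.11132 + 0.35184×0.99378×0.95456 = 0.195212 + 0.333763 = 0.528975.
Q̄ = (S_0/π) × [bracket] = (266/π) × 0.528975 = 44.79 W/m².

Q̄ ≈ 44.8 W/m²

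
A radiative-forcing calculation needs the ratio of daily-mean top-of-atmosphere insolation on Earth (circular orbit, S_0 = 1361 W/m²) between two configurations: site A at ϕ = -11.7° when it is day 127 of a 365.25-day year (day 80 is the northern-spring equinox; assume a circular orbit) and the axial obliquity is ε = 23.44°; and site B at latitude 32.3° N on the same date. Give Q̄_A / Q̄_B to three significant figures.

Q̄_A / Q̄_B ≈ 0.796

— Configuration A (ϕ=-11.7°):
Solar longitude: L_s = 360° × (127 − 80)/365.25 = 46.324°.
sin δ = sin 23.44° × sin 46.324° = 0.28771, so δ = +16.721°.
cos h₀ = −tan(-11.7°) tan(+16.721°) = 0.0622, h₀ = 1.5085 rad.
Bracket: h₀ sin ϕ sin δ + cos ϕ cos δ sin h₀ = 1.5085×-0.20279×0.28771 + 0.97922×0.95772×0.99806 = -0.088013 + 0.935999 = 0.847986.
Q̄ = (S_0/π) × [bracket] = (1361/π) × 0.847986 = 367.36 W/m².
— Configuration B (ϕ=+32.3°):
cos h₀ = −tan(+32.3°) tan(+16.721°) = -0.1899, h₀ = 1.7619 rad.
Bracket: h₀ sin ϕ sin δ + cos ϕ cos δ sin h₀ = 1.7619×0.53435×0.28771 + 0.84526×0.95772×0.98180 = 0.270871 + 0.794789 = 1.065660.
Q̄ = (S_0/π) × [bracket] = (1361/π) × 1.065660 = 461.66 W/m².
Ratio Q̄_A / Q̄_B = 367.36 / 461.66 = 0.7957.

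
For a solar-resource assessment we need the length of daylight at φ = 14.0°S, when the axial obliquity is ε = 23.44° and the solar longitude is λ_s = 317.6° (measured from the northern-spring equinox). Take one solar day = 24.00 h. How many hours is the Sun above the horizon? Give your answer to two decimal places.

12.53 h

Solar declination: sin δ = sin ε · sin λ_s = sin 23.44° × sin 317.6° = -0.26823, so δ = -15.559°.
cos H₀ = −tan φ · tan δ = −tan(-14.0°) × tan(-15.559°) = -0.0694, so H₀ = 1.6403 rad = 93.98°.
Daylight = 2H₀/(2π) × 24.00 h = (1.6403/π) × 24.00 = 12.53 h.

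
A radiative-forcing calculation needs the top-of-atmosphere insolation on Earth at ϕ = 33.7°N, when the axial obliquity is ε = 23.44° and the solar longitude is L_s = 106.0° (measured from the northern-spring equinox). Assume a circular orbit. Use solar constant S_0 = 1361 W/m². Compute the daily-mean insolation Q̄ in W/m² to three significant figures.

Q̄ ≈ 490 W/m²

Solar declination: sin δ = sin ε · sin L_s = sin 23.44° × sin 106.0° = 0.38238, so δ = +22.481°.
cos h₀ = −tan(+33.7°) tan(+22.481°) = -0.2760, h₀ = 1.8504 rad.
Bracket: h₀ sin ϕ sin δ + cos ϕ cos δ sin h₀ = 1.8504×0.55484×0.38238 + 0.83195×0.92401×0.96116 = 0.392580 + 0.738873 = 1.131453.
Q̄ = (S_0/π) × [bracket] = (1361/π) × 1.131453 = 490.2 W/m².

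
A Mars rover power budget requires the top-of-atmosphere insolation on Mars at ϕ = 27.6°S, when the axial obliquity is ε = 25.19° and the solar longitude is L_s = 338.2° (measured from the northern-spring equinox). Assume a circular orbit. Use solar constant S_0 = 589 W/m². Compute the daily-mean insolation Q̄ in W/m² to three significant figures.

Solar declination: sin δ = sin ε · sin L_s = sin 25.19° × sin 338.2° = -0.15806, so δ = -9.094°.
cos h₀ = −tan(-27.6°) tan(-9.094°) = -0.0837, h₀ = 1.6546 rad.
Bracket: h₀ sin ϕ sin δ + cos ϕ cos δ sin h₀ = 1.6546×-0.46330×-0.15806 + 0.88620×0.98743×0.99649 = 0.121165 + 0.871989 = 0.993154.
Q̄ = (S_0/π) × [bracket] = (589/π) × 0.993154 = 186.2 W/m².

Q̄ ≈ 186 W/m²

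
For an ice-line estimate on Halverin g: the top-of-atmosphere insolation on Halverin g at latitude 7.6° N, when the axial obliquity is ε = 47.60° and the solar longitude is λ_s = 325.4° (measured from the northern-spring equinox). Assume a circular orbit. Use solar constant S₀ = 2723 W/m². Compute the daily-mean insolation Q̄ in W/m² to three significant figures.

Q̄ ≈ 706 W/m²

Solar declination: sin δ = sin ε · sin λ_s = sin 47.60° × sin 325.4° = -0.41933, so δ = -24.792°.
cos H₀ = −tan(+7.6°) tan(-24.792°) = 0.0616, H₀ = 1.5091 rad.
Bracket: H₀ sin φ sin δ + cos φ cos δ sin H₀ = 1.5091×0.13226×-0.41933 + 0.99122×0.90784×0.99810 = -0.083696 + 0.898159 = 0.814463.
Q̄ = (S₀/π) × [bracket] = (2723/π) × 0.814463 = 705.9 W/m².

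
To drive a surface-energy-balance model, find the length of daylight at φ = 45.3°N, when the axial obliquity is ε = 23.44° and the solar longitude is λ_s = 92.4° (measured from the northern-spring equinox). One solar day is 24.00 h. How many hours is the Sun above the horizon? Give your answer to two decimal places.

Solar declination: sin δ = sin ε · sin λ_s = sin 23.44° × sin 92.4° = 0.39744, so δ = +23.418°.
cos H₀ = −tan φ · tan δ = −tan(+45.3°) × tan(+23.418°) = -0.4377, so H₀ = 2.0238 rad = 115.96°.
Daylight = 2H₀/(2π) × 24.00 h = (2.0238/π) × 24.00 = 15.46 h.

15.46 h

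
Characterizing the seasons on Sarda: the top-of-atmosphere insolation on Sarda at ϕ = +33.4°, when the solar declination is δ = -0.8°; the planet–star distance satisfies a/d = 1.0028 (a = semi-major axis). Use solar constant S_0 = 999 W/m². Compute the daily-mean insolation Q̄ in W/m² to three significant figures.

cos h₀ = −tan(+33.4°) tan(-0.800°) = 0.0092, h₀ = 1.5616 rad.
Bracket: h₀ sin ϕ sin δ + cos ϕ cos δ sin h₀ = 1.5616×0.55048×-0.01396 + 0.83485×0.99990×0.99996 = -0.012000 + 0.834733 = 0.822733.
Inverse-square distance factor (a/d)² = 1.0028² = 1.005608.
Q̄ = (S_0/π) × 1.005608 × [bracket] = (999/π) × 1.005608 × 0.822733 = 263.1 W/m².

Q̄ ≈ 263 W/m²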